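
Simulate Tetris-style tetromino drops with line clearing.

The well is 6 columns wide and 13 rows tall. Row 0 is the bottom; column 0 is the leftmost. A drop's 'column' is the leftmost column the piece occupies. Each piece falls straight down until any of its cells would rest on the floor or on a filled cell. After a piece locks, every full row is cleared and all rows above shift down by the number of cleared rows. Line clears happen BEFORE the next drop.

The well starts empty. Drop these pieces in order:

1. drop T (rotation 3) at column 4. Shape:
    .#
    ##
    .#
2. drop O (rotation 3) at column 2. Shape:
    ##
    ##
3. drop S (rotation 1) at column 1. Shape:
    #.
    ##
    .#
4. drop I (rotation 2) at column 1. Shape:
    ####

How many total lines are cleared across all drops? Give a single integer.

Drop 1: T rot3 at col 4 lands with bottom-row=0; cleared 0 line(s) (total 0); column heights now [0 0 0 0 2 3], max=3
Drop 2: O rot3 at col 2 lands with bottom-row=0; cleared 0 line(s) (total 0); column heights now [0 0 2 2 2 3], max=3
Drop 3: S rot1 at col 1 lands with bottom-row=2; cleared 0 line(s) (total 0); column heights now [0 5 4 2 2 3], max=5
Drop 4: I rot2 at col 1 lands with bottom-row=5; cleared 0 line(s) (total 0); column heights now [0 6 6 6 6 3], max=6

Answer: 0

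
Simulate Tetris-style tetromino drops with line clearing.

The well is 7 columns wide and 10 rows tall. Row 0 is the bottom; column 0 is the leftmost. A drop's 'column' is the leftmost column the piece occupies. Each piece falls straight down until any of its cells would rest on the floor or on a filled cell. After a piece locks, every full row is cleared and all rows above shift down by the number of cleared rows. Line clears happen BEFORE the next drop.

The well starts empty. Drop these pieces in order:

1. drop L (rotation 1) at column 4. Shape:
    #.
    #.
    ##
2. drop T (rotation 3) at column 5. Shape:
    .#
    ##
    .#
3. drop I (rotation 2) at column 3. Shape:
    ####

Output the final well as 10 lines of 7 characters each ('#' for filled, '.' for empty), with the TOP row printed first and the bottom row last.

Answer: .......
.......
.......
.......
.......
.......
...####
....#.#
....###
....###

Derivation:
Drop 1: L rot1 at col 4 lands with bottom-row=0; cleared 0 line(s) (total 0); column heights now [0 0 0 0 3 1 0], max=3
Drop 2: T rot3 at col 5 lands with bottom-row=0; cleared 0 line(s) (total 0); column heights now [0 0 0 0 3 2 3], max=3
Drop 3: I rot2 at col 3 lands with bottom-row=3; cleared 0 line(s) (total 0); column heights now [0 0 0 4 4 4 4], max=4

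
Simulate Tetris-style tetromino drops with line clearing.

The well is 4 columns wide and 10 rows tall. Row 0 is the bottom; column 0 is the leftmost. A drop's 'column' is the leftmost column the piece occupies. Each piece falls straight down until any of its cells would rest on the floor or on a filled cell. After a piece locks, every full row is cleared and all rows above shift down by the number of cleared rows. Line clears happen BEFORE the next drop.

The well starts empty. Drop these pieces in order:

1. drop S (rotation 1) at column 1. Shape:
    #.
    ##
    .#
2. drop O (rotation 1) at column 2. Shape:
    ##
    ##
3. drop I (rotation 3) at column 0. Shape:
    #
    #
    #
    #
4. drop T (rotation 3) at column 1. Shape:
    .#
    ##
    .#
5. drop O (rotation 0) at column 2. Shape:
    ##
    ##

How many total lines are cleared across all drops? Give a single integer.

Drop 1: S rot1 at col 1 lands with bottom-row=0; cleared 0 line(s) (total 0); column heights now [0 3 2 0], max=3
Drop 2: O rot1 at col 2 lands with bottom-row=2; cleared 0 line(s) (total 0); column heights now [0 3 4 4], max=4
Drop 3: I rot3 at col 0 lands with bottom-row=0; cleared 1 line(s) (total 1); column heights now [3 2 3 3], max=3
Drop 4: T rot3 at col 1 lands with bottom-row=3; cleared 0 line(s) (total 1); column heights now [3 5 6 3], max=6
Drop 5: O rot0 at col 2 lands with bottom-row=6; cleared 0 line(s) (total 1); column heights now [3 5 8 8], max=8

Answer: 1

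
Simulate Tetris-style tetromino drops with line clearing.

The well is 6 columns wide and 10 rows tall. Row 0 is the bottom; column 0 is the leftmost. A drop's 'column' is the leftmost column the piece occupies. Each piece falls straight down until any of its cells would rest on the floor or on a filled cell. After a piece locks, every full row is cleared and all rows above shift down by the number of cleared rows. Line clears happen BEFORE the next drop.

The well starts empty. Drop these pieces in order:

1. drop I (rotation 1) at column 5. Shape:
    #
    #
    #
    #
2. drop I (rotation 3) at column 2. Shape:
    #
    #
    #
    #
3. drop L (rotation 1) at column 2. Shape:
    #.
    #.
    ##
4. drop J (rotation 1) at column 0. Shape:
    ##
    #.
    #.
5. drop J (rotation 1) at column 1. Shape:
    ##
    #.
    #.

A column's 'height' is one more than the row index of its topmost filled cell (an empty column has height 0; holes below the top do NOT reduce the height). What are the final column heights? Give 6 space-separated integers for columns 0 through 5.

Answer: 3 8 8 5 0 4

Derivation:
Drop 1: I rot1 at col 5 lands with bottom-row=0; cleared 0 line(s) (total 0); column heights now [0 0 0 0 0 4], max=4
Drop 2: I rot3 at col 2 lands with bottom-row=0; cleared 0 line(s) (total 0); column heights now [0 0 4 0 0 4], max=4
Drop 3: L rot1 at col 2 lands with bottom-row=4; cleared 0 line(s) (total 0); column heights now [0 0 7 5 0 4], max=7
Drop 4: J rot1 at col 0 lands with bottom-row=0; cleared 0 line(s) (total 0); column heights now [3 3 7 5 0 4], max=7
Drop 5: J rot1 at col 1 lands with bottom-row=5; cleared 0 line(s) (total 0); column heights now [3 8 8 5 0 4], max=8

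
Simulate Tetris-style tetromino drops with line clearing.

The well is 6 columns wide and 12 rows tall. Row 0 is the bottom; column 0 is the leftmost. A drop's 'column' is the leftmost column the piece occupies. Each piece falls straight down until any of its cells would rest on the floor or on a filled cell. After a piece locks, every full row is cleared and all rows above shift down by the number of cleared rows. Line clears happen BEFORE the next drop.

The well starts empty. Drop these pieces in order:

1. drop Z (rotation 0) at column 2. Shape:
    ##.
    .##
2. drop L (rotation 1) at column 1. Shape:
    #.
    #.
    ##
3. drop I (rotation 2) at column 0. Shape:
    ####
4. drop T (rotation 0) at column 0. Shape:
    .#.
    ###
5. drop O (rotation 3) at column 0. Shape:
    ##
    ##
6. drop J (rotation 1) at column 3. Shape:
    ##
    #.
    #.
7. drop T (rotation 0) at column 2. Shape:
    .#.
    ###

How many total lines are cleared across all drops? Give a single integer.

Drop 1: Z rot0 at col 2 lands with bottom-row=0; cleared 0 line(s) (total 0); column heights now [0 0 2 2 1 0], max=2
Drop 2: L rot1 at col 1 lands with bottom-row=2; cleared 0 line(s) (total 0); column heights now [0 5 3 2 1 0], max=5
Drop 3: I rot2 at col 0 lands with bottom-row=5; cleared 0 line(s) (total 0); column heights now [6 6 6 6 1 0], max=6
Drop 4: T rot0 at col 0 lands with bottom-row=6; cleared 0 line(s) (total 0); column heights now [7 8 7 6 1 0], max=8
Drop 5: O rot3 at col 0 lands with bottom-row=8; cleared 0 line(s) (total 0); column heights now [10 10 7 6 1 0], max=10
Drop 6: J rot1 at col 3 lands with bottom-row=6; cleared 0 line(s) (total 0); column heights now [10 10 7 9 9 0], max=10
Drop 7: T rot0 at col 2 lands with bottom-row=9; cleared 0 line(s) (total 0); column heights now [10 10 10 11 10 0], max=11

Answer: 0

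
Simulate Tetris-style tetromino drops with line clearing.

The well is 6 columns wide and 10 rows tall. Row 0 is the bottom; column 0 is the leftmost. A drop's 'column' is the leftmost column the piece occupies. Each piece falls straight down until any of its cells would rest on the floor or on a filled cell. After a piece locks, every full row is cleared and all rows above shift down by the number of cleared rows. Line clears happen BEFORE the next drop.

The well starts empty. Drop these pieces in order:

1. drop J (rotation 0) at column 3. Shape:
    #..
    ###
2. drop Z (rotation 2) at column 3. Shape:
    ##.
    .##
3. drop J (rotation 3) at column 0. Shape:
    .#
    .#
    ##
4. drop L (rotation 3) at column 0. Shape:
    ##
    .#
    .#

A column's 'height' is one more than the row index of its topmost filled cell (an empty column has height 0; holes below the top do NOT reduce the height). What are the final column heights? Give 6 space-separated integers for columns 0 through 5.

Answer: 6 6 0 3 3 2

Derivation:
Drop 1: J rot0 at col 3 lands with bottom-row=0; cleared 0 line(s) (total 0); column heights now [0 0 0 2 1 1], max=2
Drop 2: Z rot2 at col 3 lands with bottom-row=1; cleared 0 line(s) (total 0); column heights now [0 0 0 3 3 2], max=3
Drop 3: J rot3 at col 0 lands with bottom-row=0; cleared 0 line(s) (total 0); column heights now [1 3 0 3 3 2], max=3
Drop 4: L rot3 at col 0 lands with bottom-row=3; cleared 0 line(s) (total 0); column heights now [6 6 0 3 3 2], max=6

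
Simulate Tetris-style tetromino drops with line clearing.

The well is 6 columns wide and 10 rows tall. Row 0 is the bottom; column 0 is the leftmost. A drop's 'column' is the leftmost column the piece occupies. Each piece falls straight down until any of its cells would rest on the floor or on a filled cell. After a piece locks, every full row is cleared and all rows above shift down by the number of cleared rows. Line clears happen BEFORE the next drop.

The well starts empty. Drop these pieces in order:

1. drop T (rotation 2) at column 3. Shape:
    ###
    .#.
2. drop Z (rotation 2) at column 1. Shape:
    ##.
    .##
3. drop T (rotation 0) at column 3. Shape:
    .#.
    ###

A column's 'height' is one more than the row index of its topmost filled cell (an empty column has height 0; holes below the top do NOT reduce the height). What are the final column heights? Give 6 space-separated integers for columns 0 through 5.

Answer: 0 4 4 4 5 4

Derivation:
Drop 1: T rot2 at col 3 lands with bottom-row=0; cleared 0 line(s) (total 0); column heights now [0 0 0 2 2 2], max=2
Drop 2: Z rot2 at col 1 lands with bottom-row=2; cleared 0 line(s) (total 0); column heights now [0 4 4 3 2 2], max=4
Drop 3: T rot0 at col 3 lands with bottom-row=3; cleared 0 line(s) (total 0); column heights now [0 4 4 4 5 4], max=5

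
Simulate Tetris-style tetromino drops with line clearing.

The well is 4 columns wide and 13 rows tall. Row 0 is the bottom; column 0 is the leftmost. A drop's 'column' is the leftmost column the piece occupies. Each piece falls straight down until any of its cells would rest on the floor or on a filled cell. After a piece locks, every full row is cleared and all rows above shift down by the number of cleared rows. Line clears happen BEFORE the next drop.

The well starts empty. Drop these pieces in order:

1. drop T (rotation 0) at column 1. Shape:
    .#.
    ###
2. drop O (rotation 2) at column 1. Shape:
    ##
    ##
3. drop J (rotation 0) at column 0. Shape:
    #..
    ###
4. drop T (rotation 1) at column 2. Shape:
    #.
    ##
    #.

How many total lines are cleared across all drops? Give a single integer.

Answer: 0

Derivation:
Drop 1: T rot0 at col 1 lands with bottom-row=0; cleared 0 line(s) (total 0); column heights now [0 1 2 1], max=2
Drop 2: O rot2 at col 1 lands with bottom-row=2; cleared 0 line(s) (total 0); column heights now [0 4 4 1], max=4
Drop 3: J rot0 at col 0 lands with bottom-row=4; cleared 0 line(s) (total 0); column heights now [6 5 5 1], max=6
Drop 4: T rot1 at col 2 lands with bottom-row=5; cleared 0 line(s) (total 0); column heights now [6 5 8 7], max=8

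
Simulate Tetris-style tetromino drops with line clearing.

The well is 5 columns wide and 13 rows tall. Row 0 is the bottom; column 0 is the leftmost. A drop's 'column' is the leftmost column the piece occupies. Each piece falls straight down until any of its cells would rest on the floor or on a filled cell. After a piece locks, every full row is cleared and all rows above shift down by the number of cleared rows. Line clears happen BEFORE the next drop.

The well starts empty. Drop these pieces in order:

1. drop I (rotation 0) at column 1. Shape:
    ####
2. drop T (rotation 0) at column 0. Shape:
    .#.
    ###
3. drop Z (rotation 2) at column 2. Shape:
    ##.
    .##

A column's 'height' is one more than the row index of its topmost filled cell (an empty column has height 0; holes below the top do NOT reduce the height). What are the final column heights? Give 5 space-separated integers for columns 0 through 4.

Drop 1: I rot0 at col 1 lands with bottom-row=0; cleared 0 line(s) (total 0); column heights now [0 1 1 1 1], max=1
Drop 2: T rot0 at col 0 lands with bottom-row=1; cleared 0 line(s) (total 0); column heights now [2 3 2 1 1], max=3
Drop 3: Z rot2 at col 2 lands with bottom-row=1; cleared 1 line(s) (total 1); column heights now [0 2 2 2 1], max=2

Answer: 0 2 2 2 1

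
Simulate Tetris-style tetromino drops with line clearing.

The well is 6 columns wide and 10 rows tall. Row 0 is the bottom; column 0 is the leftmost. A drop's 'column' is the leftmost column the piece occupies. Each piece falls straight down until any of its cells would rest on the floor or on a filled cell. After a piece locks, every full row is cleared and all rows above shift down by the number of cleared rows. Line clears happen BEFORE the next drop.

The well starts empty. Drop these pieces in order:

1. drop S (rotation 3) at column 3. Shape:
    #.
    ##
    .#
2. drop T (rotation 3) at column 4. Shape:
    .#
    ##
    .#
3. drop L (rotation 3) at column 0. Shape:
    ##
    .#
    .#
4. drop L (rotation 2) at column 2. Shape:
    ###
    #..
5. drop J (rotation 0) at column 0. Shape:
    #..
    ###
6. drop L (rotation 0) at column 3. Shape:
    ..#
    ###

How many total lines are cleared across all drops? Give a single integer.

Answer: 2

Derivation:
Drop 1: S rot3 at col 3 lands with bottom-row=0; cleared 0 line(s) (total 0); column heights now [0 0 0 3 2 0], max=3
Drop 2: T rot3 at col 4 lands with bottom-row=1; cleared 0 line(s) (total 0); column heights now [0 0 0 3 3 4], max=4
Drop 3: L rot3 at col 0 lands with bottom-row=0; cleared 0 line(s) (total 0); column heights now [3 3 0 3 3 4], max=4
Drop 4: L rot2 at col 2 lands with bottom-row=2; cleared 1 line(s) (total 1); column heights now [0 2 3 3 3 3], max=3
Drop 5: J rot0 at col 0 lands with bottom-row=3; cleared 0 line(s) (total 1); column heights now [5 4 4 3 3 3], max=5
Drop 6: L rot0 at col 3 lands with bottom-row=3; cleared 1 line(s) (total 2); column heights now [4 2 3 3 3 4], max=4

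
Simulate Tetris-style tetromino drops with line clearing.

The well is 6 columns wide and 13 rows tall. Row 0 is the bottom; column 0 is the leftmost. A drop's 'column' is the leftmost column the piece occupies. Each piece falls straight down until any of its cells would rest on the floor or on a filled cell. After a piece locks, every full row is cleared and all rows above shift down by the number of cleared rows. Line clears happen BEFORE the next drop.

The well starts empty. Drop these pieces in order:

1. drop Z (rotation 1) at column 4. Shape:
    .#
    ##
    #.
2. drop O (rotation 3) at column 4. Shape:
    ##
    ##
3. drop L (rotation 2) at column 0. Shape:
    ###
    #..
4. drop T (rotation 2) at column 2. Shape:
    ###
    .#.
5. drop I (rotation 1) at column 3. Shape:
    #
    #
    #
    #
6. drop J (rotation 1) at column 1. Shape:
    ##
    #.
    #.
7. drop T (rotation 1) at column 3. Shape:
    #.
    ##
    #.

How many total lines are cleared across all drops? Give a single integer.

Drop 1: Z rot1 at col 4 lands with bottom-row=0; cleared 0 line(s) (total 0); column heights now [0 0 0 0 2 3], max=3
Drop 2: O rot3 at col 4 lands with bottom-row=3; cleared 0 line(s) (total 0); column heights now [0 0 0 0 5 5], max=5
Drop 3: L rot2 at col 0 lands with bottom-row=0; cleared 0 line(s) (total 0); column heights now [2 2 2 0 5 5], max=5
Drop 4: T rot2 at col 2 lands with bottom-row=4; cleared 0 line(s) (total 0); column heights now [2 2 6 6 6 5], max=6
Drop 5: I rot1 at col 3 lands with bottom-row=6; cleared 0 line(s) (total 0); column heights now [2 2 6 10 6 5], max=10
Drop 6: J rot1 at col 1 lands with bottom-row=4; cleared 0 line(s) (total 0); column heights now [2 7 7 10 6 5], max=10
Drop 7: T rot1 at col 3 lands with bottom-row=10; cleared 0 line(s) (total 0); column heights now [2 7 7 13 12 5], max=13

Answer: 0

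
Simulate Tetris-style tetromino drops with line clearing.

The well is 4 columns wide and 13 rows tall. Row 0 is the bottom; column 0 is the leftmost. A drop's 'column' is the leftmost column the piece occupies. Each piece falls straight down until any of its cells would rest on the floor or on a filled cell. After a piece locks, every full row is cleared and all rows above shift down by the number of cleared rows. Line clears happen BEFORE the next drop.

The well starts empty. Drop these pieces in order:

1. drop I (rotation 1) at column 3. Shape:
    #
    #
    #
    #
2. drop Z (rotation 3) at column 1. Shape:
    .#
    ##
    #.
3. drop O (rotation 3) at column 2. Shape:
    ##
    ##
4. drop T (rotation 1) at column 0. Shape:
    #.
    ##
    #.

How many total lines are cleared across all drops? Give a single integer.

Answer: 2

Derivation:
Drop 1: I rot1 at col 3 lands with bottom-row=0; cleared 0 line(s) (total 0); column heights now [0 0 0 4], max=4
Drop 2: Z rot3 at col 1 lands with bottom-row=0; cleared 0 line(s) (total 0); column heights now [0 2 3 4], max=4
Drop 3: O rot3 at col 2 lands with bottom-row=4; cleared 0 line(s) (total 0); column heights now [0 2 6 6], max=6
Drop 4: T rot1 at col 0 lands with bottom-row=1; cleared 2 line(s) (total 2); column heights now [2 1 4 4], max=4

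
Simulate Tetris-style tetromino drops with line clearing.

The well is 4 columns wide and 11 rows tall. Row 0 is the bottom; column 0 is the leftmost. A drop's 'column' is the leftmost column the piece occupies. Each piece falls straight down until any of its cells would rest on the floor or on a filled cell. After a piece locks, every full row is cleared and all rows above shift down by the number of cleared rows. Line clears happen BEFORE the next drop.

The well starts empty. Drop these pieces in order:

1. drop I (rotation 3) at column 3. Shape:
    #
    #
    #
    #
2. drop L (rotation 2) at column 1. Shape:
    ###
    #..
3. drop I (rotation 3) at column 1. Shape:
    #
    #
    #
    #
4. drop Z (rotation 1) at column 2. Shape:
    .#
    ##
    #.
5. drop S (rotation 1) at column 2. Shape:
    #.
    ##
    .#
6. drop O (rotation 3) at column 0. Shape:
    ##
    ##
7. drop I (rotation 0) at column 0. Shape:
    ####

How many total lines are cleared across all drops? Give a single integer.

Answer: 2

Derivation:
Drop 1: I rot3 at col 3 lands with bottom-row=0; cleared 0 line(s) (total 0); column heights now [0 0 0 4], max=4
Drop 2: L rot2 at col 1 lands with bottom-row=3; cleared 0 line(s) (total 0); column heights now [0 5 5 5], max=5
Drop 3: I rot3 at col 1 lands with bottom-row=5; cleared 0 line(s) (total 0); column heights now [0 9 5 5], max=9
Drop 4: Z rot1 at col 2 lands with bottom-row=5; cleared 0 line(s) (total 0); column heights now [0 9 7 8], max=9
Drop 5: S rot1 at col 2 lands with bottom-row=8; cleared 0 line(s) (total 0); column heights now [0 9 11 10], max=11
Drop 6: O rot3 at col 0 lands with bottom-row=9; cleared 1 line(s) (total 1); column heights now [10 10 10 9], max=10
Drop 7: I rot0 at col 0 lands with bottom-row=10; cleared 1 line(s) (total 2); column heights now [10 10 10 9], max=10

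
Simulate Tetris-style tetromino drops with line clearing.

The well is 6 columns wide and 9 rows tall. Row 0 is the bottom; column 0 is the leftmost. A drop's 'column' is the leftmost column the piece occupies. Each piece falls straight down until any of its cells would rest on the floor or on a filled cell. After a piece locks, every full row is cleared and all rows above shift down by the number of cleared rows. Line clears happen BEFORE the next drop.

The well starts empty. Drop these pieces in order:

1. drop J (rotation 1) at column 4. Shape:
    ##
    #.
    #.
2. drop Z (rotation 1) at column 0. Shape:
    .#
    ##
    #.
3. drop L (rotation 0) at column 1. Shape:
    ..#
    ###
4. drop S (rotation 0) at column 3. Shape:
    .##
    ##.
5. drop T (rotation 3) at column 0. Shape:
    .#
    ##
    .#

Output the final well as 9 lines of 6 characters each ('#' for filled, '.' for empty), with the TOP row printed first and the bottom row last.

Drop 1: J rot1 at col 4 lands with bottom-row=0; cleared 0 line(s) (total 0); column heights now [0 0 0 0 3 3], max=3
Drop 2: Z rot1 at col 0 lands with bottom-row=0; cleared 0 line(s) (total 0); column heights now [2 3 0 0 3 3], max=3
Drop 3: L rot0 at col 1 lands with bottom-row=3; cleared 0 line(s) (total 0); column heights now [2 4 4 5 3 3], max=5
Drop 4: S rot0 at col 3 lands with bottom-row=5; cleared 0 line(s) (total 0); column heights now [2 4 4 6 7 7], max=7
Drop 5: T rot3 at col 0 lands with bottom-row=4; cleared 0 line(s) (total 0); column heights now [6 7 4 6 7 7], max=7

Answer: ......
......
.#..##
##.##.
.#.#..
.###..
.#..##
##..#.
#...#.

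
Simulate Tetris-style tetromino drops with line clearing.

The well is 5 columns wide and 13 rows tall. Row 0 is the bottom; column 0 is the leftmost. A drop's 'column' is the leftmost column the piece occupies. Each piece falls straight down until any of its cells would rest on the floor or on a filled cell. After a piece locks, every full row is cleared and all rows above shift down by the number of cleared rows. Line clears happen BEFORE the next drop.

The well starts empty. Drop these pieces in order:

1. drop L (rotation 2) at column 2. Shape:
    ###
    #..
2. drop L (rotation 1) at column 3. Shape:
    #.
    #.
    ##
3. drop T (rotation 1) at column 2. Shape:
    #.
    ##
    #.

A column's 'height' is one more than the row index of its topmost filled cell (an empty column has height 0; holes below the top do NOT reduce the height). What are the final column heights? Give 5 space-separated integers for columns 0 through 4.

Answer: 0 0 7 6 3

Derivation:
Drop 1: L rot2 at col 2 lands with bottom-row=0; cleared 0 line(s) (total 0); column heights now [0 0 2 2 2], max=2
Drop 2: L rot1 at col 3 lands with bottom-row=2; cleared 0 line(s) (total 0); column heights now [0 0 2 5 3], max=5
Drop 3: T rot1 at col 2 lands with bottom-row=4; cleared 0 line(s) (total 0); column heights now [0 0 7 6 3], max=7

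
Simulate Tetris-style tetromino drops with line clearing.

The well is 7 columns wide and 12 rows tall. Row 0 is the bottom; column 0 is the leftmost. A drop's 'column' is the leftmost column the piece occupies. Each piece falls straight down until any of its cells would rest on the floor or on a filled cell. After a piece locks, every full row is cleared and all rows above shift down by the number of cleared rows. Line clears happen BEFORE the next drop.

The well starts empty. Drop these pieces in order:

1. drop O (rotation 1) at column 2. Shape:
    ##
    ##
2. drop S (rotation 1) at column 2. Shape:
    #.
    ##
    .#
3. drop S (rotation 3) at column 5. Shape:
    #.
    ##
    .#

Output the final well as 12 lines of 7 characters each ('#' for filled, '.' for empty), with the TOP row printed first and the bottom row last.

Answer: .......
.......
.......
.......
.......
.......
.......
..#....
..##...
...#.#.
..##.##
..##..#

Derivation:
Drop 1: O rot1 at col 2 lands with bottom-row=0; cleared 0 line(s) (total 0); column heights now [0 0 2 2 0 0 0], max=2
Drop 2: S rot1 at col 2 lands with bottom-row=2; cleared 0 line(s) (total 0); column heights now [0 0 5 4 0 0 0], max=5
Drop 3: S rot3 at col 5 lands with bottom-row=0; cleared 0 line(s) (total 0); column heights now [0 0 5 4 0 3 2], max=5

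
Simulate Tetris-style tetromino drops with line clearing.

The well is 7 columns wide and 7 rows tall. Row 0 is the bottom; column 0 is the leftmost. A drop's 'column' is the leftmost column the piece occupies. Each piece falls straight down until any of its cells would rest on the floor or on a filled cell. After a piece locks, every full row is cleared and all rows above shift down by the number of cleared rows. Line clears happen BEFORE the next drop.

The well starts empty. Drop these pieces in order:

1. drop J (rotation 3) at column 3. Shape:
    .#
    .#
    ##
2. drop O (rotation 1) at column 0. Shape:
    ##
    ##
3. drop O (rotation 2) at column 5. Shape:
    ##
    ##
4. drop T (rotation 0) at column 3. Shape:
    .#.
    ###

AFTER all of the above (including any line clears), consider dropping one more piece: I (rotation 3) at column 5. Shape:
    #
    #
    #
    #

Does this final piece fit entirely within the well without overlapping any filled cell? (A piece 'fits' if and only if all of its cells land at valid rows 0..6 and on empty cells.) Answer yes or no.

Answer: no

Derivation:
Drop 1: J rot3 at col 3 lands with bottom-row=0; cleared 0 line(s) (total 0); column heights now [0 0 0 1 3 0 0], max=3
Drop 2: O rot1 at col 0 lands with bottom-row=0; cleared 0 line(s) (total 0); column heights now [2 2 0 1 3 0 0], max=3
Drop 3: O rot2 at col 5 lands with bottom-row=0; cleared 0 line(s) (total 0); column heights now [2 2 0 1 3 2 2], max=3
Drop 4: T rot0 at col 3 lands with bottom-row=3; cleared 0 line(s) (total 0); column heights now [2 2 0 4 5 4 2], max=5
Test piece I rot3 at col 5 (width 1): heights before test = [2 2 0 4 5 4 2]; fits = False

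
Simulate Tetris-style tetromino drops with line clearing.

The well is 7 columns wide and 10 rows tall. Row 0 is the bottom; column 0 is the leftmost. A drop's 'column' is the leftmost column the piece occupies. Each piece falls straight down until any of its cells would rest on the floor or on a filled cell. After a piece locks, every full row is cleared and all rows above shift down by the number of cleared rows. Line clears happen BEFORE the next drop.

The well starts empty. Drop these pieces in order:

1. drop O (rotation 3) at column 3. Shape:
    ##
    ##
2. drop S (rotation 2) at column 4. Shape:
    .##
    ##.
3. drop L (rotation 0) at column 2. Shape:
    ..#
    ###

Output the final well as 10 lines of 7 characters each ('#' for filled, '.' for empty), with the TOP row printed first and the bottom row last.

Answer: .......
.......
.......
.......
.......
....#..
..#####
....##.
...##..
...##..

Derivation:
Drop 1: O rot3 at col 3 lands with bottom-row=0; cleared 0 line(s) (total 0); column heights now [0 0 0 2 2 0 0], max=2
Drop 2: S rot2 at col 4 lands with bottom-row=2; cleared 0 line(s) (total 0); column heights now [0 0 0 2 3 4 4], max=4
Drop 3: L rot0 at col 2 lands with bottom-row=3; cleared 0 line(s) (total 0); column heights now [0 0 4 4 5 4 4], max=5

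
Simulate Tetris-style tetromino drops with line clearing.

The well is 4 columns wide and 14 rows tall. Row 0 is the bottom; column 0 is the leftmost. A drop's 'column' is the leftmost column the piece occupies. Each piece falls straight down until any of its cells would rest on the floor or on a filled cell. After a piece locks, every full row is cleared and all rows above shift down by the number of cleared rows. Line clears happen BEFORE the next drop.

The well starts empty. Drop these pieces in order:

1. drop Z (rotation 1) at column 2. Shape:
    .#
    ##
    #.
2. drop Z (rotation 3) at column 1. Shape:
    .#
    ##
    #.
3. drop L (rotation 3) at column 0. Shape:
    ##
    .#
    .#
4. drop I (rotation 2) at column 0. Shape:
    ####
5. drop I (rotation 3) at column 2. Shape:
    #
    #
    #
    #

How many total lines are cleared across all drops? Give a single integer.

Drop 1: Z rot1 at col 2 lands with bottom-row=0; cleared 0 line(s) (total 0); column heights now [0 0 2 3], max=3
Drop 2: Z rot3 at col 1 lands with bottom-row=1; cleared 0 line(s) (total 0); column heights now [0 3 4 3], max=4
Drop 3: L rot3 at col 0 lands with bottom-row=3; cleared 0 line(s) (total 0); column heights now [6 6 4 3], max=6
Drop 4: I rot2 at col 0 lands with bottom-row=6; cleared 1 line(s) (total 1); column heights now [6 6 4 3], max=6
Drop 5: I rot3 at col 2 lands with bottom-row=4; cleared 0 line(s) (total 1); column heights now [6 6 8 3], max=8

Answer: 1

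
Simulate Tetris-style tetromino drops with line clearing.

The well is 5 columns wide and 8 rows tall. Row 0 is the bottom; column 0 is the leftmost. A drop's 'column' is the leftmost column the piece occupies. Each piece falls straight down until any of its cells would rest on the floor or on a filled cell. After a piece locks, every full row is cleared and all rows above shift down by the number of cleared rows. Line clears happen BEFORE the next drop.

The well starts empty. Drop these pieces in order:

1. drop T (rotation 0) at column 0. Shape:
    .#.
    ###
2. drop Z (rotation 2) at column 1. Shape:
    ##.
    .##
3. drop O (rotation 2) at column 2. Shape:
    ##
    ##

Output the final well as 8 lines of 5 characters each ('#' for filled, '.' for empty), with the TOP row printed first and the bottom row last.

Answer: .....
.....
.....
..##.
..##.
.##..
.###.
###..

Derivation:
Drop 1: T rot0 at col 0 lands with bottom-row=0; cleared 0 line(s) (total 0); column heights now [1 2 1 0 0], max=2
Drop 2: Z rot2 at col 1 lands with bottom-row=1; cleared 0 line(s) (total 0); column heights now [1 3 3 2 0], max=3
Drop 3: O rot2 at col 2 lands with bottom-row=3; cleared 0 line(s) (total 0); column heights now [1 3 5 5 0], max=5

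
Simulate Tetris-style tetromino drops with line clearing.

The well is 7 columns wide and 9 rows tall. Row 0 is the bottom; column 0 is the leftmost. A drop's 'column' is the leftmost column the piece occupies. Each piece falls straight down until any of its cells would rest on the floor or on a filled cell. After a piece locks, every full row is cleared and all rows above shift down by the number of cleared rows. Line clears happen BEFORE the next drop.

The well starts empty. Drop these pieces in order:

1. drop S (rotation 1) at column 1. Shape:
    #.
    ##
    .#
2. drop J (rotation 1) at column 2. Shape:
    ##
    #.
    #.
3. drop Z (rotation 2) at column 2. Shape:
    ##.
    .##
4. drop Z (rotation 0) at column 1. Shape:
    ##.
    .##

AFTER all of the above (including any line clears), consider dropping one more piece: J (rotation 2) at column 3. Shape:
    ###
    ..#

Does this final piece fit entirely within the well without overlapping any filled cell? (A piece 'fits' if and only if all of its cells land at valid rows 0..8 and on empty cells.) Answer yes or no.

Drop 1: S rot1 at col 1 lands with bottom-row=0; cleared 0 line(s) (total 0); column heights now [0 3 2 0 0 0 0], max=3
Drop 2: J rot1 at col 2 lands with bottom-row=2; cleared 0 line(s) (total 0); column heights now [0 3 5 5 0 0 0], max=5
Drop 3: Z rot2 at col 2 lands with bottom-row=5; cleared 0 line(s) (total 0); column heights now [0 3 7 7 6 0 0], max=7
Drop 4: Z rot0 at col 1 lands with bottom-row=7; cleared 0 line(s) (total 0); column heights now [0 9 9 8 6 0 0], max=9
Test piece J rot2 at col 3 (width 3): heights before test = [0 9 9 8 6 0 0]; fits = True

Answer: yes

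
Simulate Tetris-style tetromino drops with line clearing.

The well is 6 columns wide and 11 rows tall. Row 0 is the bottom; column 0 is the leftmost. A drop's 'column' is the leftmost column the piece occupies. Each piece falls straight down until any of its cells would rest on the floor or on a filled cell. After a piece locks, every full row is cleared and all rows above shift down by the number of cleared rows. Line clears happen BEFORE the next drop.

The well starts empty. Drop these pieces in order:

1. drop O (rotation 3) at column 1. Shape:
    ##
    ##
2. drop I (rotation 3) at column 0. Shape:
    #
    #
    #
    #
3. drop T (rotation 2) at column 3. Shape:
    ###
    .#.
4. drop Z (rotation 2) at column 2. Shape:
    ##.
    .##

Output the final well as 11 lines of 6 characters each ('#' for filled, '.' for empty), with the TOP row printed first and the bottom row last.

Answer: ......
......
......
......
......
......
......
......
#.##..
#..##.
###.#.

Derivation:
Drop 1: O rot3 at col 1 lands with bottom-row=0; cleared 0 line(s) (total 0); column heights now [0 2 2 0 0 0], max=2
Drop 2: I rot3 at col 0 lands with bottom-row=0; cleared 0 line(s) (total 0); column heights now [4 2 2 0 0 0], max=4
Drop 3: T rot2 at col 3 lands with bottom-row=0; cleared 1 line(s) (total 1); column heights now [3 1 1 0 1 0], max=3
Drop 4: Z rot2 at col 2 lands with bottom-row=1; cleared 0 line(s) (total 1); column heights now [3 1 3 3 2 0], max=3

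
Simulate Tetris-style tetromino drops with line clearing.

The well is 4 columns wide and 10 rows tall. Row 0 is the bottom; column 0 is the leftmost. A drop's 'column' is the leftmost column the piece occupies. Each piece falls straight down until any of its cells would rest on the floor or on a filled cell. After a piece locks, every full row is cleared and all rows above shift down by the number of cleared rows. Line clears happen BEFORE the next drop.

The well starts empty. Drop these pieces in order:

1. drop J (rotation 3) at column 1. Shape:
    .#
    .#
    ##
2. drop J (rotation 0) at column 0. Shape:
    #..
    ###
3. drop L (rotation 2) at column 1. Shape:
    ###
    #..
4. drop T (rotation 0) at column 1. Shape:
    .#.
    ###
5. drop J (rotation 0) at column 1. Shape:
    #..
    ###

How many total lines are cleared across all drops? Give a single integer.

Drop 1: J rot3 at col 1 lands with bottom-row=0; cleared 0 line(s) (total 0); column heights now [0 1 3 0], max=3
Drop 2: J rot0 at col 0 lands with bottom-row=3; cleared 0 line(s) (total 0); column heights now [5 4 4 0], max=5
Drop 3: L rot2 at col 1 lands with bottom-row=4; cleared 0 line(s) (total 0); column heights now [5 6 6 6], max=6
Drop 4: T rot0 at col 1 lands with bottom-row=6; cleared 0 line(s) (total 0); column heights now [5 7 8 7], max=8
Drop 5: J rot0 at col 1 lands with bottom-row=8; cleared 0 line(s) (total 0); column heights now [5 10 9 9], max=10

Answer: 0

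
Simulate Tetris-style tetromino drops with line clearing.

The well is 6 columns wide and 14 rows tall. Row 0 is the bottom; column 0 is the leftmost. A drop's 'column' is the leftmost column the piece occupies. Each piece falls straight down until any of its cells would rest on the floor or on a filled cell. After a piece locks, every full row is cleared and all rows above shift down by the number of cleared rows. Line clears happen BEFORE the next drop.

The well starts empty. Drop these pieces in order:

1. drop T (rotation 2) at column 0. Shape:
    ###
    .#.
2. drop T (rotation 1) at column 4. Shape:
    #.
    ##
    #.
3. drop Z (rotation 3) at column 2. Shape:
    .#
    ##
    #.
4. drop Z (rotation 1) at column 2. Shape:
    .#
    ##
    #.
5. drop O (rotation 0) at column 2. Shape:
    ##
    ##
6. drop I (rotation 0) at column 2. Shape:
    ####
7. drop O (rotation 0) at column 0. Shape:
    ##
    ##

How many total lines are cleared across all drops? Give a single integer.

Drop 1: T rot2 at col 0 lands with bottom-row=0; cleared 0 line(s) (total 0); column heights now [2 2 2 0 0 0], max=2
Drop 2: T rot1 at col 4 lands with bottom-row=0; cleared 0 line(s) (total 0); column heights now [2 2 2 0 3 2], max=3
Drop 3: Z rot3 at col 2 lands with bottom-row=2; cleared 0 line(s) (total 0); column heights now [2 2 4 5 3 2], max=5
Drop 4: Z rot1 at col 2 lands with bottom-row=4; cleared 0 line(s) (total 0); column heights now [2 2 6 7 3 2], max=7
Drop 5: O rot0 at col 2 lands with bottom-row=7; cleared 0 line(s) (total 0); column heights now [2 2 9 9 3 2], max=9
Drop 6: I rot0 at col 2 lands with bottom-row=9; cleared 0 line(s) (total 0); column heights now [2 2 10 10 10 10], max=10
Drop 7: O rot0 at col 0 lands with bottom-row=2; cleared 0 line(s) (total 0); column heights now [4 4 10 10 10 10], max=10

Answer: 0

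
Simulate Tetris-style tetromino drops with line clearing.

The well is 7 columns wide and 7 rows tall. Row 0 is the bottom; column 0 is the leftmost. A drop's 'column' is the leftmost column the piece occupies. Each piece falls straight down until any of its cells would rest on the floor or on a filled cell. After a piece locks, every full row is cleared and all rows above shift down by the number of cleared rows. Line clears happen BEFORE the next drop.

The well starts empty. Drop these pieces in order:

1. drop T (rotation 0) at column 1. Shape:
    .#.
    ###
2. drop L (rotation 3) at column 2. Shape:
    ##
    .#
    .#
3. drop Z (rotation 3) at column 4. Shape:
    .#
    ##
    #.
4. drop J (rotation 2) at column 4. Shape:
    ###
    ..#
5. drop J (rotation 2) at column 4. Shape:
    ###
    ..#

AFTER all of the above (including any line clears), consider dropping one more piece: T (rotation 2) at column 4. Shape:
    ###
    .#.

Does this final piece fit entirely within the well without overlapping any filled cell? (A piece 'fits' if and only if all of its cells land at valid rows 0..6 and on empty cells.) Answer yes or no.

Drop 1: T rot0 at col 1 lands with bottom-row=0; cleared 0 line(s) (total 0); column heights now [0 1 2 1 0 0 0], max=2
Drop 2: L rot3 at col 2 lands with bottom-row=1; cleared 0 line(s) (total 0); column heights now [0 1 4 4 0 0 0], max=4
Drop 3: Z rot3 at col 4 lands with bottom-row=0; cleared 0 line(s) (total 0); column heights now [0 1 4 4 2 3 0], max=4
Drop 4: J rot2 at col 4 lands with bottom-row=2; cleared 0 line(s) (total 0); column heights now [0 1 4 4 4 4 4], max=4
Drop 5: J rot2 at col 4 lands with bottom-row=4; cleared 0 line(s) (total 0); column heights now [0 1 4 4 6 6 6], max=6
Test piece T rot2 at col 4 (width 3): heights before test = [0 1 4 4 6 6 6]; fits = False

Answer: no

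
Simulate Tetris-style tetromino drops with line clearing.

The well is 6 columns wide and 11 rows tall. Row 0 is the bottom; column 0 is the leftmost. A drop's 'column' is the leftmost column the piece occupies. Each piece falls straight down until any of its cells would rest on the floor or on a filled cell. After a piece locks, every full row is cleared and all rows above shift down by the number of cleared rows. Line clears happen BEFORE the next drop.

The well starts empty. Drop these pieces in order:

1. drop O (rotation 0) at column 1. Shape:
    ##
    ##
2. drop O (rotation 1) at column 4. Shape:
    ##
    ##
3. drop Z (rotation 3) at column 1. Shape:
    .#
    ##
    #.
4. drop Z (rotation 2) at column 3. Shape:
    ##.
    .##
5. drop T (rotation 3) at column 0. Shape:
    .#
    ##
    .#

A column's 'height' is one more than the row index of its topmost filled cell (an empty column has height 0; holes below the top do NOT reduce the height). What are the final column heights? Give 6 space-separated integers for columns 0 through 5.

Drop 1: O rot0 at col 1 lands with bottom-row=0; cleared 0 line(s) (total 0); column heights now [0 2 2 0 0 0], max=2
Drop 2: O rot1 at col 4 lands with bottom-row=0; cleared 0 line(s) (total 0); column heights now [0 2 2 0 2 2], max=2
Drop 3: Z rot3 at col 1 lands with bottom-row=2; cleared 0 line(s) (total 0); column heights now [0 4 5 0 2 2], max=5
Drop 4: Z rot2 at col 3 lands with bottom-row=2; cleared 0 line(s) (total 0); column heights now [0 4 5 4 4 3], max=5
Drop 5: T rot3 at col 0 lands with bottom-row=4; cleared 0 line(s) (total 0); column heights now [6 7 5 4 4 3], max=7

Answer: 6 7 5 4 4 3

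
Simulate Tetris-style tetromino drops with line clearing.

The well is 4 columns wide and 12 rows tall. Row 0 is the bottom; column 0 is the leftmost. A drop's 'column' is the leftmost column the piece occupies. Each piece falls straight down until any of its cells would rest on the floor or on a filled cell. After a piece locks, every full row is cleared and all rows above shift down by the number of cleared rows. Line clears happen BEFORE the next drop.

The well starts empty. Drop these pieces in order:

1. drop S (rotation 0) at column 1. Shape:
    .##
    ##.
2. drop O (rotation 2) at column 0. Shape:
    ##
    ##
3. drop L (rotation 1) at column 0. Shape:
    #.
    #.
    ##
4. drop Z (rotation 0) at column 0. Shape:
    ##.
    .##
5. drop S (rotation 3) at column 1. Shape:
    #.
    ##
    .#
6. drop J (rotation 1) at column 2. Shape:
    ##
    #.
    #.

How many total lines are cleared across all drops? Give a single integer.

Drop 1: S rot0 at col 1 lands with bottom-row=0; cleared 0 line(s) (total 0); column heights now [0 1 2 2], max=2
Drop 2: O rot2 at col 0 lands with bottom-row=1; cleared 1 line(s) (total 1); column heights now [2 2 1 0], max=2
Drop 3: L rot1 at col 0 lands with bottom-row=2; cleared 0 line(s) (total 1); column heights now [5 3 1 0], max=5
Drop 4: Z rot0 at col 0 lands with bottom-row=4; cleared 0 line(s) (total 1); column heights now [6 6 5 0], max=6
Drop 5: S rot3 at col 1 lands with bottom-row=5; cleared 0 line(s) (total 1); column heights now [6 8 7 0], max=8
Drop 6: J rot1 at col 2 lands with bottom-row=7; cleared 0 line(s) (total 1); column heights now [6 8 10 10], max=10

Answer: 1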